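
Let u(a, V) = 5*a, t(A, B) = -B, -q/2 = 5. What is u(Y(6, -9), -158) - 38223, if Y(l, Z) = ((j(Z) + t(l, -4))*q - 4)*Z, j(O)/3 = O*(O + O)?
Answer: 182457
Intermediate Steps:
q = -10 (q = -2*5 = -10)
j(O) = 6*O² (j(O) = 3*(O*(O + O)) = 3*(O*(2*O)) = 3*(2*O²) = 6*O²)
Y(l, Z) = Z*(-44 - 60*Z²) (Y(l, Z) = ((6*Z² - 1*(-4))*(-10) - 4)*Z = ((6*Z² + 4)*(-10) - 4)*Z = ((4 + 6*Z²)*(-10) - 4)*Z = ((-40 - 60*Z²) - 4)*Z = (-44 - 60*Z²)*Z = Z*(-44 - 60*Z²))
u(Y(6, -9), -158) - 38223 = 5*(-60*(-9)³ - 44*(-9)) - 38223 = 5*(-60*(-729) + 396) - 38223 = 5*(43740 + 396) - 38223 = 5*44136 - 38223 = 220680 - 38223 = 182457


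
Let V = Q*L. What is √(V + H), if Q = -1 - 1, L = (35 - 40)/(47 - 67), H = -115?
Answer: I*√462/2 ≈ 10.747*I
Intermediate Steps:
L = ¼ (L = -5/(-20) = -5*(-1/20) = ¼ ≈ 0.25000)
Q = -2
V = -½ (V = -2*¼ = -½ ≈ -0.50000)
√(V + H) = √(-½ - 115) = √(-231/2) = I*√462/2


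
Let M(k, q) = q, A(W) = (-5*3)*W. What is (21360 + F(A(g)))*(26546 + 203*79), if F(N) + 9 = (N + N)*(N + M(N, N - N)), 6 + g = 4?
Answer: 985839033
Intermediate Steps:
g = -2 (g = -6 + 4 = -2)
A(W) = -15*W
F(N) = -9 + 2*N² (F(N) = -9 + (N + N)*(N + (N - N)) = -9 + (2*N)*(N + 0) = -9 + (2*N)*N = -9 + 2*N²)
(21360 + F(A(g)))*(26546 + 203*79) = (21360 + (-9 + 2*(-15*(-2))²))*(26546 + 203*79) = (21360 + (-9 + 2*30²))*(26546 + 16037) = (21360 + (-9 + 2*900))*42583 = (21360 + (-9 + 1800))*42583 = (21360 + 1791)*42583 = 23151*42583 = 985839033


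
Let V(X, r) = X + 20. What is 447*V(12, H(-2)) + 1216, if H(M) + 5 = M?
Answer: 15520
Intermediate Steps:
H(M) = -5 + M
V(X, r) = 20 + X
447*V(12, H(-2)) + 1216 = 447*(20 + 12) + 1216 = 447*32 + 1216 = 14304 + 1216 = 15520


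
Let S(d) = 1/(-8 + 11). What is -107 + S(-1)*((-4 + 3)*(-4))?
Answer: -317/3 ≈ -105.67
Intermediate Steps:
S(d) = ⅓ (S(d) = 1/3 = ⅓)
-107 + S(-1)*((-4 + 3)*(-4)) = -107 + ((-4 + 3)*(-4))/3 = -107 + (-1*(-4))/3 = -107 + (⅓)*4 = -107 + 4/3 = -317/3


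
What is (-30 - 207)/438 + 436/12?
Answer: 15677/438 ≈ 35.792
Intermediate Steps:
(-30 - 207)/438 + 436/12 = -237*1/438 + 436*(1/12) = -79/146 + 109/3 = 15677/438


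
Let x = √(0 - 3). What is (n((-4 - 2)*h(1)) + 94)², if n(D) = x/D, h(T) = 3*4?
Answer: (6768 - I*√3)²/5184 ≈ 8836.0 - 4.5226*I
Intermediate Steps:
x = I*√3 (x = √(-3) = I*√3 ≈ 1.732*I)
h(T) = 12
n(D) = I*√3/D (n(D) = (I*√3)/D = I*√3/D)
(n((-4 - 2)*h(1)) + 94)² = (I*√3/(((-4 - 2)*12)) + 94)² = (I*√3/((-6*12)) + 94)² = (I*√3/(-72) + 94)² = (I*√3*(-1/72) + 94)² = (-I*√3/72 + 94)² = (94 - I*√3/72)²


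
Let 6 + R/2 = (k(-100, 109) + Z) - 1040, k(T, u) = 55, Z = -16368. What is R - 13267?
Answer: -47985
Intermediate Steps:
R = -34718 (R = -12 + 2*((55 - 16368) - 1040) = -12 + 2*(-16313 - 1040) = -12 + 2*(-17353) = -12 - 34706 = -34718)
R - 13267 = -34718 - 13267 = -47985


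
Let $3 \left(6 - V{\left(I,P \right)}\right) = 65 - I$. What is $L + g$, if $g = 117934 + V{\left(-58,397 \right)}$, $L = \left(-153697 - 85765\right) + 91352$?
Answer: $-30211$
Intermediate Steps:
$V{\left(I,P \right)} = - \frac{47}{3} + \frac{I}{3}$ ($V{\left(I,P \right)} = 6 - \frac{65 - I}{3} = 6 + \left(- \frac{65}{3} + \frac{I}{3}\right) = - \frac{47}{3} + \frac{I}{3}$)
$L = -148110$ ($L = -239462 + 91352 = -148110$)
$g = 117899$ ($g = 117934 + \left(- \frac{47}{3} + \frac{1}{3} \left(-58\right)\right) = 117934 - 35 = 117899$)
$L + g = -148110 + 117899 = -30211$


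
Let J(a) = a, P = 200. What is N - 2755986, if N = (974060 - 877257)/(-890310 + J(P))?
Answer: -2453130795263/890110 ≈ -2.7560e+6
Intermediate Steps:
N = -96803/890110 (N = (974060 - 877257)/(-890310 + 200) = 96803/(-890110) = 96803*(-1/890110) = -96803/890110 ≈ -0.10875)
N - 2755986 = -96803/890110 - 2755986 = -2453130795263/890110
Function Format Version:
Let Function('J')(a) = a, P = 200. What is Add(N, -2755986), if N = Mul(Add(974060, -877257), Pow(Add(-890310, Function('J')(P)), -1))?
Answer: Rational(-2453130795263, 890110) ≈ -2.7560e+6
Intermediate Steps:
N = Rational(-96803, 890110) (N = Mul(Add(974060, -877257), Pow(Add(-890310, 200), -1)) = Mul(96803, Pow(-890110, -1)) = Mul(96803, Rational(-1, 890110)) = Rational(-96803, 890110) ≈ -0.10875)
Add(N, -2755986) = Add(Rational(-96803, 890110), -2755986) = Rational(-2453130795263, 890110)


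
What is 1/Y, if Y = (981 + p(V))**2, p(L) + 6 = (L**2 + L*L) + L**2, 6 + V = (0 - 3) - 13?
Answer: 1/5890329 ≈ 1.6977e-7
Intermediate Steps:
V = -22 (V = -6 + ((0 - 3) - 13) = -6 + (-3 - 13) = -6 - 16 = -22)
p(L) = -6 + 3*L**2 (p(L) = -6 + ((L**2 + L*L) + L**2) = -6 + ((L**2 + L**2) + L**2) = -6 + (2*L**2 + L**2) = -6 + 3*L**2)
Y = 5890329 (Y = (981 + (-6 + 3*(-22)**2))**2 = (981 + (-6 + 3*484))**2 = (981 + (-6 + 1452))**2 = (981 + 1446)**2 = 2427**2 = 5890329)
1/Y = 1/5890329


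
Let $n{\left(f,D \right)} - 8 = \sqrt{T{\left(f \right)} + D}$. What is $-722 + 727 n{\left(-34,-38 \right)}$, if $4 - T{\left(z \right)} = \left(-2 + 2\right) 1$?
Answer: $5094 + 727 i \sqrt{34} \approx 5094.0 + 4239.1 i$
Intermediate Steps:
$T{\left(z \right)} = 4$ ($T{\left(z \right)} = 4 - \left(-2 + 2\right) 1 = 4 - 0 \cdot 1 = 4 - 0 = 4 + 0 = 4$)
$n{\left(f,D \right)} = 8 + \sqrt{4 + D}$
$-722 + 727 n{\left(-34,-38 \right)} = -722 + 727 \left(8 + \sqrt{4 - 38}\right) = -722 + 727 \left(8 + \sqrt{-34}\right) = -722 + 727 \left(8 + i \sqrt{34}\right) = -722 + \left(5816 + 727 i \sqrt{34}\right) = 5094 + 727 i \sqrt{34}$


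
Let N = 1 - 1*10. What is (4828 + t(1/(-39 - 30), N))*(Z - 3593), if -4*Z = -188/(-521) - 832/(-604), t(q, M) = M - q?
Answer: -94000840479104/5428299 ≈ -1.7317e+7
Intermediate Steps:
N = -9 (N = 1 - 10 = -9)
Z = -34189/78671 (Z = -(-188/(-521) - 832/(-604))/4 = -(-188*(-1/521) - 832*(-1/604))/4 = -(188/521 + 208/151)/4 = -¼*136756/78671 = -34189/78671 ≈ -0.43458)
(4828 + t(1/(-39 - 30), N))*(Z - 3593) = (4828 + (-9 - 1/(-39 - 30)))*(-34189/78671 - 3593) = (4828 + (-9 - 1/(-69)))*(-282699092/78671) = (4828 + (-9 - 1*(-1/69)))*(-282699092/78671) = (4828 + (-9 + 1/69))*(-282699092/78671) = (4828 - 620/69)*(-282699092/78671) = (332512/69)*(-282699092/78671) = -94000840479104/5428299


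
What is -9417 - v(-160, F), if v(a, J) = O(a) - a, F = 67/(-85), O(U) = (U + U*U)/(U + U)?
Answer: -18995/2 ≈ -9497.5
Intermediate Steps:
O(U) = (U + U²)/(2*U) (O(U) = (U + U²)/((2*U)) = (U + U²)*(1/(2*U)) = (U + U²)/(2*U))
F = -67/85 (F = 67*(-1/85) = -67/85 ≈ -0.78824)
v(a, J) = ½ - a/2 (v(a, J) = (½ + a/2) - a = ½ - a/2)
-9417 - v(-160, F) = -9417 - (½ - ½*(-160)) = -9417 - (½ + 80) = -9417 - 1*161/2 = -9417 - 161/2 = -18995/2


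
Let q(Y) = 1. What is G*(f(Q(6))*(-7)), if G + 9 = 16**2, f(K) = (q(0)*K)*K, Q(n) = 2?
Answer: -6916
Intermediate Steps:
f(K) = K**2 (f(K) = (1*K)*K = K*K = K**2)
G = 247 (G = -9 + 16**2 = -9 + 256 = 247)
G*(f(Q(6))*(-7)) = 247*(2**2*(-7)) = 247*(4*(-7)) = 247*(-28) = -6916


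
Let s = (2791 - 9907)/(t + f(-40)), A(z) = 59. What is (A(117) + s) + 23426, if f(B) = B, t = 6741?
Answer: 157365869/6701 ≈ 23484.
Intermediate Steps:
s = -7116/6701 (s = (2791 - 9907)/(6741 - 40) = -7116/6701 ≈ -1.0619)
(A(117) + s) + 23426 = (59 - 7116/6701) + 23426 = 388243/6701 + 23426 = 157365869/6701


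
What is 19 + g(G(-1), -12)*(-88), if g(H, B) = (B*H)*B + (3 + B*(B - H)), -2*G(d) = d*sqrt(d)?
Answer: -12917 - 6864*I ≈ -12917.0 - 6864.0*I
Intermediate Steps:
G(d) = -d**(3/2)/2 (G(d) = -d*sqrt(d)/2 = -d**(3/2)/2)
g(H, B) = 3 + B*(B - H) + H*B**2 (g(H, B) = H*B**2 + (3 + B*(B - H)) = 3 + B*(B - H) + H*B**2)
19 + g(G(-1), -12)*(-88) = 19 + (3 + (-12)**2 - (-1)*I/2*(-12)**2 - 1*(-12)*(-(-1)*I/2))*(-88) = 19 + (3 + 144 - (-1)*I/2*144 - 1*(-12)*(-(-1)*I/2))*(-88) = 19 + (3 + 144 + (I/2)*144 - 1*(-12)*I/2)*(-88) = 19 + (3 + 144 + 72*I + 6*I)*(-88) = 19 + (147 + 78*I)*(-88) = 19 + (-12936 - 6864*I) = -12917 - 6864*I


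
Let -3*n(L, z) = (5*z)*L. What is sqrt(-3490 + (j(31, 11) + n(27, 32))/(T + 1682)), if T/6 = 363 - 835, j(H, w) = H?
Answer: I*sqrt(184556186)/230 ≈ 59.066*I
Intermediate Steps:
n(L, z) = -5*L*z/3 (n(L, z) = -5*z*L/3 = -5*L*z/3)
T = -2832 (T = 6*(363 - 835) = 6*(-472) = -2832)
sqrt(-3490 + (j(31, 11) + n(27, 32))/(T + 1682)) = sqrt(-3490 + (31 - 5/3*27*32)/(-2832 + 1682)) = sqrt(-3490 + (31 - 1440)/(-1150)) = sqrt(-3490 - 1409*(-1/1150)) = sqrt(-3490 + 1409/1150) = sqrt(-4012091/1150) = I*sqrt(184556186)/230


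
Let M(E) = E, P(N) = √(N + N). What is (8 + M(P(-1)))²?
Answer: (8 + I*√2)² ≈ 62.0 + 22.627*I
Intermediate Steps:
P(N) = √2*√N (P(N) = √(2*N) = √2*√N)
(8 + M(P(-1)))² = (8 + √2*√(-1))² = (8 + √2*I)² = (8 + I*√2)²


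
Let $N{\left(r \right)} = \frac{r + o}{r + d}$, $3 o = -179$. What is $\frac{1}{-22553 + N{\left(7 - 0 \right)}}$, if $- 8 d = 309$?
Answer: $- \frac{759}{17116463} \approx -4.4343 \cdot 10^{-5}$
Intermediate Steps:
$d = - \frac{309}{8}$ ($d = \left(- \frac{1}{8}\right) 309 = - \frac{309}{8} \approx -38.625$)
$o = - \frac{179}{3}$ ($o = \frac{1}{3} \left(-179\right) = - \frac{179}{3} \approx -59.667$)
$N{\left(r \right)} = \frac{- \frac{179}{3} + r}{- \frac{309}{8} + r}$ ($N{\left(r \right)} = \frac{r - \frac{179}{3}}{r - \frac{309}{8}} = \frac{- \frac{179}{3} + r}{- \frac{309}{8} + r}$)
$\frac{1}{-22553 + N{\left(7 - 0 \right)}} = \frac{1}{-22553 + \frac{8 \left(-179 + 3 \left(7 - 0\right)\right)}{3 \left(-309 + 8 \left(7 - 0\right)\right)}} = \frac{1}{-22553 + \frac{8 \left(-179 + 3 \left(7 + 0\right)\right)}{3 \left(-309 + 8 \left(7 + 0\right)\right)}} = \frac{1}{-22553 + \frac{8 \left(-179 + 3 \cdot 7\right)}{3 \left(-309 + 8 \cdot 7\right)}} = \frac{1}{-22553 + \frac{8 \left(-179 + 21\right)}{3 \left(-309 + 56\right)}} = \frac{1}{-22553 + \frac{8}{3} \frac{1}{-253} \left(-158\right)} = \frac{1}{-22553 + \frac{8}{3} \left(- \frac{1}{253}\right) \left(-158\right)} = \frac{1}{-22553 + \frac{1264}{759}} = \frac{1}{- \frac{17116463}{759}} = - \frac{759}{17116463}$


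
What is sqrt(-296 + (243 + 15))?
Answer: I*sqrt(38) ≈ 6.1644*I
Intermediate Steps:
sqrt(-296 + (243 + 15)) = sqrt(-296 + 258) = sqrt(-38) = I*sqrt(38)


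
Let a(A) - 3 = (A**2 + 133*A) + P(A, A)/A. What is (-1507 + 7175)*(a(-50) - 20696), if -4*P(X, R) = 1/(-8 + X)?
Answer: -408349361017/2900 ≈ -1.4081e+8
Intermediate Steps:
P(X, R) = -1/(4*(-8 + X))
a(A) = 3 + A**2 + 133*A - 1/(A*(-32 + 4*A)) (a(A) = 3 + ((A**2 + 133*A) + (-1/(-32 + 4*A))/A) = 3 + ((A**2 + 133*A) - 1/(A*(-32 + 4*A))) = 3 + (A**2 + 133*A - 1/(A*(-32 + 4*A))) = 3 + A**2 + 133*A - 1/(A*(-32 + 4*A)))
(-1507 + 7175)*(a(-50) - 20696) = (-1507 + 7175)*((-1/4 - 50*(-8 - 50)*(3 + (-50)**2 + 133*(-50)))/((-50)*(-8 - 50)) - 20696) = 5668*(-1/50*(-1/4 - 50*(-58)*(3 + 2500 - 6650))/(-58) - 20696) = 5668*(-1/50*(-1/58)*(-1/4 - 50*(-58)*(-4147)) - 20696) = 5668*(-1/50*(-1/58)*(-1/4 - 12026300) - 20696) = 5668*(-1/50*(-1/58)*(-48105201/4) - 20696) = 5668*(-48105201/11600 - 20696) = 5668*(-288178801/11600) = -408349361017/2900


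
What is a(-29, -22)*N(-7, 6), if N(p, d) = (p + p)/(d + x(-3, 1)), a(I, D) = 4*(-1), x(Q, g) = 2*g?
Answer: 7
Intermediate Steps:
a(I, D) = -4
N(p, d) = 2*p/(2 + d) (N(p, d) = (p + p)/(d + 2*1) = (2*p)/(d + 2) = (2*p)/(2 + d) = 2*p/(2 + d))
a(-29, -22)*N(-7, 6) = -8*(-7)/(2 + 6) = -8*(-7)/8 = -4*(-7/4) = 7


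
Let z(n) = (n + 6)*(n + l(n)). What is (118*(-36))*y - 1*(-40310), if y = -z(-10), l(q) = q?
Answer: 380150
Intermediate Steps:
z(n) = 2*n*(6 + n) (z(n) = (n + 6)*(n + n) = (6 + n)*(2*n) = 2*n*(6 + n))
y = -80 (y = -2*(-10)*(6 - 10) = -2*(-10)*(-4) = -1*80 = -80)
(118*(-36))*y - 1*(-40310) = (118*(-36))*(-80) - 1*(-40310) = -4248*(-80) + 40310 = 339840 + 40310 = 380150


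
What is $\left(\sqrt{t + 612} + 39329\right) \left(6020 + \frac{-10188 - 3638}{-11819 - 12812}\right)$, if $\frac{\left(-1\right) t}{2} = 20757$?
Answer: $\frac{5832193608734}{24631} + \frac{148292446 i \sqrt{40902}}{24631} \approx 2.3678 \cdot 10^{8} + 1.2176 \cdot 10^{6} i$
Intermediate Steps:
$t = -41514$ ($t = \left(-2\right) 20757 = -41514$)
$\left(\sqrt{t + 612} + 39329\right) \left(6020 + \frac{-10188 - 3638}{-11819 - 12812}\right) = \left(\sqrt{-41514 + 612} + 39329\right) \left(6020 + \frac{-10188 - 3638}{-11819 - 12812}\right) = \left(\sqrt{-40902} + 39329\right) \left(6020 - \frac{13826}{-24631}\right) = \left(i \sqrt{40902} + 39329\right) \left(6020 - - \frac{13826}{24631}\right) = \left(39329 + i \sqrt{40902}\right) \left(6020 + \frac{13826}{24631}\right) = \left(39329 + i \sqrt{40902}\right) \frac{148292446}{24631} = \frac{5832193608734}{24631} + \frac{148292446 i \sqrt{40902}}{24631}$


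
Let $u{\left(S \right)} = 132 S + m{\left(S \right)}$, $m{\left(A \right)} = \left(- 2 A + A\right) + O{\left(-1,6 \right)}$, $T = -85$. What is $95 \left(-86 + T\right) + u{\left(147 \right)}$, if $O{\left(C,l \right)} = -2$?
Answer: $3010$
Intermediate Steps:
$m{\left(A \right)} = -2 - A$ ($m{\left(A \right)} = \left(- 2 A + A\right) - 2 = - A - 2 = -2 - A$)
$u{\left(S \right)} = -2 + 131 S$ ($u{\left(S \right)} = 132 S - \left(2 + S\right) = -2 + 131 S$)
$95 \left(-86 + T\right) + u{\left(147 \right)} = 95 \left(-86 - 85\right) + \left(-2 + 131 \cdot 147\right) = 95 \left(-171\right) + \left(-2 + 19257\right) = -16245 + 19255 = 3010$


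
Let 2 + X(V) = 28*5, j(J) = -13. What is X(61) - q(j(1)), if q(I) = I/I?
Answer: 137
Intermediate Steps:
X(V) = 138 (X(V) = -2 + 28*5 = -2 + 140 = 138)
q(I) = 1
X(61) - q(j(1)) = 138 - 1*1 = 138 - 1 = 137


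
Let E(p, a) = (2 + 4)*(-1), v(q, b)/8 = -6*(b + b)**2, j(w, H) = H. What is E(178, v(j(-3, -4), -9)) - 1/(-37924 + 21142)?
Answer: -100691/16782 ≈ -5.9999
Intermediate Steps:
v(q, b) = -192*b**2 (v(q, b) = 8*(-6*(b + b)**2) = 8*(-6*4*b**2) = 8*(-24*b**2) = -192*b**2)
E(p, a) = -6 (E(p, a) = 6*(-1) = -6)
E(178, v(j(-3, -4), -9)) - 1/(-37924 + 21142) = -6 - 1/(-37924 + 21142) = -6 - 1/(-16782) = -6 - 1*(-1/16782) = -6 + 1/16782 = -100691/16782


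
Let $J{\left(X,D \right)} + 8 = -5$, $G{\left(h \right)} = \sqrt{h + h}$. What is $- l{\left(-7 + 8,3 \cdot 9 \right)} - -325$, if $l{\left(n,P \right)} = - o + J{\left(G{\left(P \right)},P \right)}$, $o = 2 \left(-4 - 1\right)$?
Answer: $328$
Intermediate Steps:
$o = -10$ ($o = 2 \left(-5\right) = -10$)
$G{\left(h \right)} = \sqrt{2} \sqrt{h}$ ($G{\left(h \right)} = \sqrt{2 h} = \sqrt{2} \sqrt{h}$)
$J{\left(X,D \right)} = -13$ ($J{\left(X,D \right)} = -8 - 5 = -13$)
$l{\left(n,P \right)} = -3$ ($l{\left(n,P \right)} = \left(-1\right) \left(-10\right) - 13 = 10 - 13 = -3$)
$- l{\left(-7 + 8,3 \cdot 9 \right)} - -325 = \left(-1\right) \left(-3\right) - -325 = 3 + 325 = 328$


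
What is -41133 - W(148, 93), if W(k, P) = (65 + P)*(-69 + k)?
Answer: -53615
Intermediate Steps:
W(k, P) = (-69 + k)*(65 + P)
-41133 - W(148, 93) = -41133 - (-4485 - 69*93 + 65*148 + 93*148) = -41133 - (-4485 - 6417 + 9620 + 13764) = -41133 - 1*12482 = -41133 - 12482 = -53615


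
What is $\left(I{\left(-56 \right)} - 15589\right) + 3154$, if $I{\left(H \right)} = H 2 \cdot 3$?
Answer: $-12771$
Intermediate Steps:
$I{\left(H \right)} = 6 H$ ($I{\left(H \right)} = 2 H 3 = 6 H$)
$\left(I{\left(-56 \right)} - 15589\right) + 3154 = \left(6 \left(-56\right) - 15589\right) + 3154 = \left(-336 - 15589\right) + 3154 = -15925 + 3154 = -12771$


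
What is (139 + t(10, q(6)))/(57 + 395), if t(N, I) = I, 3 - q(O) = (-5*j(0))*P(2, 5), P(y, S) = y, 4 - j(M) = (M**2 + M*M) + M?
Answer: 91/226 ≈ 0.40265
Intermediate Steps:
j(M) = 4 - M - 2*M**2 (j(M) = 4 - ((M**2 + M*M) + M) = 4 - ((M**2 + M**2) + M) = 4 - (2*M**2 + M) = 4 - (M + 2*M**2) = 4 + (-M - 2*M**2) = 4 - M - 2*M**2)
q(O) = 43 (q(O) = 3 - (-5*(4 - 1*0 - 2*0**2))*2 = 3 - (-5*(4 + 0 - 2*0))*2 = 3 - (-5*(4 + 0 + 0))*2 = 3 - (-5*4)*2 = 3 - (-20)*2 = 3 - 1*(-40) = 3 + 40 = 43)
(139 + t(10, q(6)))/(57 + 395) = (139 + 43)/(57 + 395) = 182/452 = 182*(1/452) = 91/226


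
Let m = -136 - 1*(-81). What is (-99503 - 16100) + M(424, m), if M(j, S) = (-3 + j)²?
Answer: 61638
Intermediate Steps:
m = -55 (m = -136 + 81 = -55)
(-99503 - 16100) + M(424, m) = (-99503 - 16100) + (-3 + 424)² = -115603 + 421² = -115603 + 177241 = 61638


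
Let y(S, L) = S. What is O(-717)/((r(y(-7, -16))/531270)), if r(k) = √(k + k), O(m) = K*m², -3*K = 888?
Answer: 40421769328440*I*√14/7 ≈ 2.1606e+13*I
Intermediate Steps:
K = -296 (K = -⅓*888 = -296)
O(m) = -296*m²
r(k) = √2*√k (r(k) = √(2*k) = √2*√k)
O(-717)/((r(y(-7, -16))/531270)) = (-296*(-717)²)/(((√2*√(-7))/531270)) = (-296*514089)/(((√2*(I*√7))*(1/531270))) = -152170344*(-265635*I*√14/7) = -(-40421769328440)*I*√14/7 = 40421769328440*I*√14/7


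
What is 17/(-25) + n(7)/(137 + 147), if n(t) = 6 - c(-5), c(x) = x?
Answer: -4553/7100 ≈ -0.64127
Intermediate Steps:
n(t) = 11 (n(t) = 6 - 1*(-5) = 6 + 5 = 11)
17/(-25) + n(7)/(137 + 147) = 17/(-25) + 11/(137 + 147) = 17*(-1/25) + 11/284 = -17/25 + (1/284)*11 = -17/25 + 11/284 = -4553/7100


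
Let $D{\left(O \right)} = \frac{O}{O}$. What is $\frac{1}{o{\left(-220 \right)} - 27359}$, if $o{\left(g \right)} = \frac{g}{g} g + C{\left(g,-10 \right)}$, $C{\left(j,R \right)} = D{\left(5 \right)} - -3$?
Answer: $- \frac{1}{27575} \approx -3.6265 \cdot 10^{-5}$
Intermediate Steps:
$D{\left(O \right)} = 1$
$C{\left(j,R \right)} = 4$ ($C{\left(j,R \right)} = 1 - -3 = 1 + 3 = 4$)
$o{\left(g \right)} = 4 + g$ ($o{\left(g \right)} = \frac{g}{g} g + 4 = 1 g + 4 = g + 4 = 4 + g$)
$\frac{1}{o{\left(-220 \right)} - 27359} = \frac{1}{\left(4 - 220\right) - 27359} = \frac{1}{-216 - 27359} = \frac{1}{-27575} = - \frac{1}{27575}$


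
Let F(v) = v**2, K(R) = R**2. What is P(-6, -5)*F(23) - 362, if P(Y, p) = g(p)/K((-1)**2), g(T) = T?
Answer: -3007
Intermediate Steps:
P(Y, p) = p (P(Y, p) = p/(((-1)**2)**2) = p/(1**2) = p/1 = p*1 = p)
P(-6, -5)*F(23) - 362 = -5*23**2 - 362 = -5*529 - 362 = -2645 - 362 = -3007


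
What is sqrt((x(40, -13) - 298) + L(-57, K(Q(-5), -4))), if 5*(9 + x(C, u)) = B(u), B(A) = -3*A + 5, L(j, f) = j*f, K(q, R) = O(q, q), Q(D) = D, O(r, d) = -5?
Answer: I*sqrt(330)/5 ≈ 3.6332*I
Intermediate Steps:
K(q, R) = -5
L(j, f) = f*j
B(A) = 5 - 3*A
x(C, u) = -8 - 3*u/5 (x(C, u) = -9 + (5 - 3*u)/5 = -9 + (1 - 3*u/5) = -8 - 3*u/5)
sqrt((x(40, -13) - 298) + L(-57, K(Q(-5), -4))) = sqrt(((-8 - 3/5*(-13)) - 298) - 5*(-57)) = sqrt(((-8 + 39/5) - 298) + 285) = sqrt((-1/5 - 298) + 285) = sqrt(-1491/5 + 285) = sqrt(-66/5) = I*sqrt(330)/5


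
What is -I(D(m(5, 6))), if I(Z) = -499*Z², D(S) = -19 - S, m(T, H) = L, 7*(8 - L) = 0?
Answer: 363771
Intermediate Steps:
L = 8 (L = 8 - ⅐*0 = 8 + 0 = 8)
m(T, H) = 8
-I(D(m(5, 6))) = -(-499)*(-19 - 1*8)² = -(-499)*(-19 - 8)² = -(-499)*(-27)² = -(-499)*729 = -1*(-363771) = 363771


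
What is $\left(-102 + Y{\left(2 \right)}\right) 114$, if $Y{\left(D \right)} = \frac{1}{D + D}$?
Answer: $- \frac{23199}{2} \approx -11600.0$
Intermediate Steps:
$Y{\left(D \right)} = \frac{1}{2 D}$
$\left(-102 + Y{\left(2 \right)}\right) 114 = \left(-102 + \frac{1}{2 \cdot 2}\right) 114 = \left(-102 + \frac{1}{2} \cdot \frac{1}{2}\right) 114 = \left(-102 + \frac{1}{4}\right) 114 = \left(- \frac{407}{4}\right) 114 = - \frac{23199}{2}$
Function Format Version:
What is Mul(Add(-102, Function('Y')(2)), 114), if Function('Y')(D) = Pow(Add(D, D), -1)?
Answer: Rational(-23199, 2) ≈ -11600.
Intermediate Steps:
Function('Y')(D) = Mul(Rational(1, 2), Pow(D, -1)) (Function('Y')(D) = Pow(Mul(2, D), -1) = Mul(Rational(1, 2), Pow(D, -1)))
Mul(Add(-102, Function('Y')(2)), 114) = Mul(Add(-102, Mul(Rational(1, 2), Pow(2, -1))), 114) = Mul(Add(-102, Mul(Rational(1, 2), Rational(1, 2))), 114) = Mul(Add(-102, Rational(1, 4)), 114) = Mul(Rational(-407, 4), 114) = Rational(-23199, 2)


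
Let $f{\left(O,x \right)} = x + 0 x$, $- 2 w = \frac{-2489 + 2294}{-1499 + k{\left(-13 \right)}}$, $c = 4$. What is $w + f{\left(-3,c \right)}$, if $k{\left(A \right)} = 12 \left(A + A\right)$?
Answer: $\frac{14293}{3622} \approx 3.9462$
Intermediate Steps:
$k{\left(A \right)} = 24 A$ ($k{\left(A \right)} = 12 \cdot 2 A = 24 A$)
$w = - \frac{195}{3622}$ ($w = - \frac{\left(-2489 + 2294\right) \frac{1}{-1499 + 24 \left(-13\right)}}{2} = - \frac{\left(-195\right) \frac{1}{-1499 - 312}}{2} = - \frac{\left(-195\right) \frac{1}{-1811}}{2} = - \frac{\left(-195\right) \left(- \frac{1}{1811}\right)}{2} = \left(- \frac{1}{2}\right) \frac{195}{1811} = - \frac{195}{3622} \approx -0.053838$)
$f{\left(O,x \right)} = x$ ($f{\left(O,x \right)} = x + 0 = x$)
$w + f{\left(-3,c \right)} = - \frac{195}{3622} + 4 = \frac{14293}{3622}$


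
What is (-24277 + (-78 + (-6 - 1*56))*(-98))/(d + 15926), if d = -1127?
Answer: -3519/4933 ≈ -0.71336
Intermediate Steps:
(-24277 + (-78 + (-6 - 1*56))*(-98))/(d + 15926) = (-24277 + (-78 + (-6 - 1*56))*(-98))/(-1127 + 15926) = (-24277 + (-78 + (-6 - 56))*(-98))/14799 = (-24277 + (-78 - 62)*(-98))*(1/14799) = (-24277 - 140*(-98))*(1/14799) = (-24277 + 13720)*(1/14799) = -10557*1/14799 = -3519/4933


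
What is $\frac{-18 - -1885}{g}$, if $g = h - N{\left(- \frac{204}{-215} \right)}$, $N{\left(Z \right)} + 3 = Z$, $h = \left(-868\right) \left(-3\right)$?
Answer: $\frac{401405}{560301} \approx 0.71641$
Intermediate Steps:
$h = 2604$
$N{\left(Z \right)} = -3 + Z$
$g = \frac{560301}{215}$ ($g = 2604 - \left(-3 - \frac{204}{-215}\right) = 2604 - \left(-3 - - \frac{204}{215}\right) = 2604 - \left(-3 + \frac{204}{215}\right) = 2604 - - \frac{441}{215} = 2604 + \frac{441}{215} = \frac{560301}{215} \approx 2606.1$)
$\frac{-18 - -1885}{g} = \frac{-18 - -1885}{\frac{560301}{215}} = \left(-18 + 1885\right) \frac{215}{560301} = 1867 \cdot \frac{215}{560301} = \frac{401405}{560301}$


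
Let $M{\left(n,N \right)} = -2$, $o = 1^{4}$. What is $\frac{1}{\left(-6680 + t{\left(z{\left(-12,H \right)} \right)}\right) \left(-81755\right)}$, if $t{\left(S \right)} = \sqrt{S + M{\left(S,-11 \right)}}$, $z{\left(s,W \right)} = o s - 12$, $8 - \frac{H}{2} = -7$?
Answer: $\frac{668}{364810643763} + \frac{i \sqrt{26}}{3648106437630} \approx 1.8311 \cdot 10^{-9} + 1.3977 \cdot 10^{-12} i$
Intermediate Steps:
$o = 1$
$H = 30$ ($H = 16 - -14 = 16 + 14 = 30$)
$z{\left(s,W \right)} = -12 + s$ ($z{\left(s,W \right)} = 1 s - 12 = s - 12 = -12 + s$)
$t{\left(S \right)} = \sqrt{-2 + S}$ ($t{\left(S \right)} = \sqrt{S - 2} = \sqrt{-2 + S}$)
$\frac{1}{\left(-6680 + t{\left(z{\left(-12,H \right)} \right)}\right) \left(-81755\right)} = \frac{1}{\left(-6680 + \sqrt{-2 - 24}\right) \left(-81755\right)} = \frac{1}{-6680 + \sqrt{-2 - 24}} \left(- \frac{1}{81755}\right) = \frac{1}{-6680 + \sqrt{-26}} \left(- \frac{1}{81755}\right) = \frac{1}{-6680 + i \sqrt{26}} \left(- \frac{1}{81755}\right) = - \frac{1}{81755 \left(-6680 + i \sqrt{26}\right)}$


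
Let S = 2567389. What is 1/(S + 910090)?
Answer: 1/3477479 ≈ 2.8756e-7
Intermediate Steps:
1/(S + 910090) = 1/(2567389 + 910090) = 1/3477479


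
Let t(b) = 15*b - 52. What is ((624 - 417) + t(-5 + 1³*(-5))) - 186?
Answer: -181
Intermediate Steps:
t(b) = -52 + 15*b
((624 - 417) + t(-5 + 1³*(-5))) - 186 = ((624 - 417) + (-52 + 15*(-5 + 1³*(-5)))) - 186 = (207 + (-52 + 15*(-5 + 1*(-5)))) - 186 = (207 + (-52 + 15*(-5 - 5))) - 186 = (207 + (-52 + 15*(-10))) - 186 = (207 + (-52 - 150)) - 186 = (207 - 202) - 186 = 5 - 186 = -181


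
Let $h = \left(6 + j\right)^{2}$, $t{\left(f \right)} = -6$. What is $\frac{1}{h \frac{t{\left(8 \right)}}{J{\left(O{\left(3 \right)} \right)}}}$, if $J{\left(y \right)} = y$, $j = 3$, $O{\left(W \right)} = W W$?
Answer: $- \frac{1}{54} \approx -0.018519$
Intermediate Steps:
$O{\left(W \right)} = W^{2}$
$h = 81$ ($h = \left(6 + 3\right)^{2} = 9^{2} = 81$)
$\frac{1}{h \frac{t{\left(8 \right)}}{J{\left(O{\left(3 \right)} \right)}}} = \frac{1}{81 \left(- \frac{6}{3^{2}}\right)} = \frac{1}{81 \left(- \frac{6}{9}\right)} = \frac{1}{81 \left(\left(-6\right) \frac{1}{9}\right)} = \frac{1}{81 \left(- \frac{2}{3}\right)} = \frac{1}{-54} = - \frac{1}{54}$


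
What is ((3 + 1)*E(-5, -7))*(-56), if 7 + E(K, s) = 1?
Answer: 1344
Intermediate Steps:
E(K, s) = -6 (E(K, s) = -7 + 1 = -6)
((3 + 1)*E(-5, -7))*(-56) = ((3 + 1)*(-6))*(-56) = (4*(-6))*(-56) = -24*(-56) = 1344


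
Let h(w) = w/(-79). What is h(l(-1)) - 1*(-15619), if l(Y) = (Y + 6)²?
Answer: 1233876/79 ≈ 15619.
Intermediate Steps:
l(Y) = (6 + Y)²
h(w) = -w/79 (h(w) = w*(-1/79) = -w/79)
h(l(-1)) - 1*(-15619) = -(6 - 1)²/79 - 1*(-15619) = -1/79*5² + 15619 = -1/79*25 + 15619 = -25/79 + 15619 = 1233876/79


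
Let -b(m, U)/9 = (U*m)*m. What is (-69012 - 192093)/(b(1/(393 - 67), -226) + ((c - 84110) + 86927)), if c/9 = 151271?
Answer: -924973166/4832922423 ≈ -0.19139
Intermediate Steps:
c = 1361439 (c = 9*151271 = 1361439)
b(m, U) = -9*U*m² (b(m, U) = -9*U*m*m = -9*U*m²)
(-69012 - 192093)/(b(1/(393 - 67), -226) + ((c - 84110) + 86927)) = (-69012 - 192093)/(-9*(-226)*(1/(393 - 67))² + ((1361439 - 84110) + 86927)) = -261105/(-9*(-226)*(1/326)² + (1277329 + 86927)) = -261105/(-9*(-226)*(1/326)² + 1364256) = -261105/(-9*(-226)*1/106276 + 1364256) = -261105/(1017/53138 + 1364256) = -261105/72493836345/53138 = -261105*53138/72493836345 = -924973166/4832922423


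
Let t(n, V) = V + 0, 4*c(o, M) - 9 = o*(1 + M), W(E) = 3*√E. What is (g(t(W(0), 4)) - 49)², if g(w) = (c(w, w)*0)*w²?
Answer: 2401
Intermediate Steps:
c(o, M) = 9/4 + o*(1 + M)/4 (c(o, M) = 9/4 + (o*(1 + M))/4 = 9/4 + o*(1 + M)/4)
t(n, V) = V
g(w) = 0 (g(w) = ((9/4 + w/4 + w*w/4)*0)*w² = ((9/4 + w/4 + w²/4)*0)*w² = 0*w² = 0)
(g(t(W(0), 4)) - 49)² = (0 - 49)² = (-49)² = 2401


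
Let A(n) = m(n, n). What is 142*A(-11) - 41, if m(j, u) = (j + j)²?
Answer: 68687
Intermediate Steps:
m(j, u) = 4*j² (m(j, u) = (2*j)² = 4*j²)
A(n) = 4*n²
142*A(-11) - 41 = 142*(4*(-11)²) - 41 = 142*(4*121) - 41 = 142*484 - 41 = 68728 - 41 = 68687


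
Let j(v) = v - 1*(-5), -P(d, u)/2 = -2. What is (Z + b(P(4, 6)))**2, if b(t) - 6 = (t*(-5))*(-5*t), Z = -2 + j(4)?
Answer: 170569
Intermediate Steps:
P(d, u) = 4 (P(d, u) = -2*(-2) = 4)
j(v) = 5 + v (j(v) = v + 5 = 5 + v)
Z = 7 (Z = -2 + (5 + 4) = -2 + 9 = 7)
b(t) = 6 + 25*t**2 (b(t) = 6 + (t*(-5))*(-5*t) = 6 + (-5*t)*(-5*t) = 6 + 25*t**2)
(Z + b(P(4, 6)))**2 = (7 + (6 + 25*4**2))**2 = (7 + (6 + 25*16))**2 = (7 + (6 + 400))**2 = (7 + 406)**2 = 413**2 = 170569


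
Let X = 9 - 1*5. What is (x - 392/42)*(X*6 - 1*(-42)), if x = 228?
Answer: 14432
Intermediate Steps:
X = 4 (X = 9 - 5 = 4)
(x - 392/42)*(X*6 - 1*(-42)) = (228 - 392/42)*(4*6 - 1*(-42)) = (228 - 392*1/42)*(24 + 42) = (228 - 28/3)*66 = (656/3)*66 = 14432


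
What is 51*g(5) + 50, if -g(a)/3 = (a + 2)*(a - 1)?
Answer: -4234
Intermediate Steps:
g(a) = -3*(-1 + a)*(2 + a) (g(a) = -3*(a + 2)*(a - 1) = -3*(2 + a)*(-1 + a) = -3*(-1 + a)*(2 + a))
51*g(5) + 50 = 51*(6 - 3*5 - 3*5²) + 50 = 51*(6 - 15 - 3*25) + 50 = 51*(6 - 15 - 75) + 50 = 51*(-84) + 50 = -4284 + 50 = -4234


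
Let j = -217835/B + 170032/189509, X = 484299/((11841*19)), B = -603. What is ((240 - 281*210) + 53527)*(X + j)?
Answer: -16368512652821240002/8569744607511 ≈ -1.9100e+6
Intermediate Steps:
X = 161433/74993 (X = 484299/224979 = 484299*(1/224979) = 161433/74993 ≈ 2.1526)
j = 41384222311/114273927 (j = -217835/(-603) + 170032/189509 = -217835*(-1/603) + 170032*(1/189509) = 217835/603 + 170032/189509 = 41384222311/114273927 ≈ 362.15)
((240 - 281*210) + 53527)*(X + j) = ((240 - 281*210) + 53527)*(161433/74993 + 41384222311/114273927) = ((240 - 59010) + 53527)*(3121974566626214/8569744607511) = (-58770 + 53527)*(3121974566626214/8569744607511) = -5243*3121974566626214/8569744607511 = -16368512652821240002/8569744607511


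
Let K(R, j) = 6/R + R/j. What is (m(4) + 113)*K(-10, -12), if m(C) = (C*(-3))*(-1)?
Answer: 175/6 ≈ 29.167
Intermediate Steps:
m(C) = 3*C (m(C) = -3*C*(-1) = 3*C)
(m(4) + 113)*K(-10, -12) = (3*4 + 113)*(6/(-10) - 10/(-12)) = (12 + 113)*(6*(-⅒) - 10*(-1/12)) = 125*(-⅗ + ⅚) = 125*(7/30) = 175/6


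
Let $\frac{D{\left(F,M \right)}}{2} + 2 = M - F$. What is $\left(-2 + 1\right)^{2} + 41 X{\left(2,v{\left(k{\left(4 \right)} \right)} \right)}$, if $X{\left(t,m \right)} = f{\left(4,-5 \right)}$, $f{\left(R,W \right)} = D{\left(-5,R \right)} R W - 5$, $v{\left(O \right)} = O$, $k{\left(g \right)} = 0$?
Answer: $-11684$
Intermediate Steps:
$D{\left(F,M \right)} = -4 - 2 F + 2 M$ ($D{\left(F,M \right)} = -4 + 2 \left(M - F\right) = -4 - \left(- 2 M + 2 F\right) = -4 - 2 F + 2 M$)
$f{\left(R,W \right)} = -5 + R W \left(6 + 2 R\right)$ ($f{\left(R,W \right)} = \left(-4 - -10 + 2 R\right) R W - 5 = \left(-4 + 10 + 2 R\right) R W - 5 = \left(6 + 2 R\right) R W - 5 = R \left(6 + 2 R\right) W - 5 = R W \left(6 + 2 R\right) - 5 = -5 + R W \left(6 + 2 R\right)$)
$X{\left(t,m \right)} = -285$ ($X{\left(t,m \right)} = -5 + 2 \cdot 4 \left(-5\right) \left(3 + 4\right) = -5 + 2 \cdot 4 \left(-5\right) 7 = -5 - 280 = -285$)
$\left(-2 + 1\right)^{2} + 41 X{\left(2,v{\left(k{\left(4 \right)} \right)} \right)} = \left(-2 + 1\right)^{2} + 41 \left(-285\right) = \left(-1\right)^{2} - 11685 = 1 - 11685 = -11684$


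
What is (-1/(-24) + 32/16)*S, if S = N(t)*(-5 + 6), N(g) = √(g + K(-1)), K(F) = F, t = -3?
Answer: 49*I/12 ≈ 4.0833*I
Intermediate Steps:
N(g) = √(-1 + g) (N(g) = √(g - 1) = √(-1 + g))
S = 2*I (S = √(-1 - 3)*(-5 + 6) = √(-4)*1 = (2*I)*1 = 2*I ≈ 2.0*I)
(-1/(-24) + 32/16)*S = (-1/(-24) + 32/16)*(2*I) = (-1*(-1/24) + 32*(1/16))*(2*I) = (1/24 + 2)*(2*I) = 49*(2*I)/24 = 49*I/12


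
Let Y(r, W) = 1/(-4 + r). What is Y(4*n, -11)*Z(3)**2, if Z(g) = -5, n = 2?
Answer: 25/4 ≈ 6.2500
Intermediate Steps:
Y(4*n, -11)*Z(3)**2 = (-5)**2/(-4 + 4*2) = 25/(-4 + 8) = 25/4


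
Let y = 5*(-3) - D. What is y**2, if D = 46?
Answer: 3721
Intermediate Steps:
y = -61 (y = 5*(-3) - 1*46 = -15 - 46 = -61)
y**2 = (-61)**2 = 3721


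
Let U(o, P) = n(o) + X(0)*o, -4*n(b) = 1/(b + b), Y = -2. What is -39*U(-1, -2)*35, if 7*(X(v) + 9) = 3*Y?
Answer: -109005/8 ≈ -13626.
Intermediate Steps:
n(b) = -1/(8*b) (n(b) = -1/(4*(b + b)) = -1/(2*b)/4 = -1/(8*b))
X(v) = -69/7 (X(v) = -9 + (3*(-2))/7 = -9 + (1/7)*(-6) = -9 - 6/7 = -69/7)
U(o, P) = -69*o/7 - 1/(8*o) (U(o, P) = -1/(8*o) - 69*o/7 = -69*o/7 - 1/(8*o))
-39*U(-1, -2)*35 = -39*(-7 - 552*(-1)**2)/(56*(-1))*35 = -39*(-1)*(-7 - 552*1)/56*35 = -39*(-1)*(-7 - 552)/56*35 = -39*(-1)*(-559)/56*35 = -39*559/56*35 = -21801/56*35 = -109005/8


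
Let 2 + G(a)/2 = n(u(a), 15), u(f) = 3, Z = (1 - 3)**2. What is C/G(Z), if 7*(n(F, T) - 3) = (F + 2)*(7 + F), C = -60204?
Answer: -70238/19 ≈ -3696.7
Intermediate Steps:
Z = 4 (Z = (-2)**2 = 4)
n(F, T) = 3 + (2 + F)*(7 + F)/7 (n(F, T) = 3 + ((F + 2)*(7 + F))/7 = 3 + ((2 + F)*(7 + F))/7 = 3 + (2 + F)*(7 + F)/7)
G(a) = 114/7 (G(a) = -4 + 2*(5 + (1/7)*3**2 + (9/7)*3) = -4 + 2*(5 + (1/7)*9 + 27/7) = -4 + 2*(5 + 9/7 + 27/7) = -4 + 2*(71/7) = -4 + 142/7 = 114/7)
C/G(Z) = -60204/114/7 = -60204*7/114 = -70238/19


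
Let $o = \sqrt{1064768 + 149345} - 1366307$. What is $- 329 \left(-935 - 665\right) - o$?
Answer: $1892707 - \sqrt{1214113} \approx 1.8916 \cdot 10^{6}$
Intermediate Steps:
$o = -1366307 + \sqrt{1214113}$ ($o = \sqrt{1214113} - 1366307 = -1366307 + \sqrt{1214113} \approx -1.3652 \cdot 10^{6}$)
$- 329 \left(-935 - 665\right) - o = - 329 \left(-935 - 665\right) - \left(-1366307 + \sqrt{1214113}\right) = \left(-329\right) \left(-1600\right) + \left(1366307 - \sqrt{1214113}\right) = 526400 + \left(1366307 - \sqrt{1214113}\right) = 1892707 - \sqrt{1214113}$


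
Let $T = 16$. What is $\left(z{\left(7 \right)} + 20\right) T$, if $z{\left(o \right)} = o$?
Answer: $432$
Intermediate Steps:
$\left(z{\left(7 \right)} + 20\right) T = \left(7 + 20\right) 16 = 27 \cdot 16 = 432$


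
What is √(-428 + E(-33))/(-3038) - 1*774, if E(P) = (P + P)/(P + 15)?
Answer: -774 - I*√3819/9114 ≈ -774.0 - 0.0067806*I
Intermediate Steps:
E(P) = 2*P/(15 + P) (E(P) = (2*P)/(15 + P) = 2*P/(15 + P))
√(-428 + E(-33))/(-3038) - 1*774 = √(-428 + 2*(-33)/(15 - 33))/(-3038) - 1*774 = √(-428 + 2*(-33)/(-18))*(-1/3038) - 774 = √(-428 + 2*(-33)*(-1/18))*(-1/3038) - 774 = √(-428 + 11/3)*(-1/3038) - 774 = √(-1273/3)*(-1/3038) - 774 = (I*√3819/3)*(-1/3038) - 774 = -I*√3819/9114 - 774 = -774 - I*√3819/9114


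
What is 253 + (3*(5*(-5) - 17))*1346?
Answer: -169343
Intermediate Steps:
253 + (3*(5*(-5) - 17))*1346 = 253 + (3*(-25 - 17))*1346 = 253 + (3*(-42))*1346 = 253 - 126*1346 = 253 - 169596 = -169343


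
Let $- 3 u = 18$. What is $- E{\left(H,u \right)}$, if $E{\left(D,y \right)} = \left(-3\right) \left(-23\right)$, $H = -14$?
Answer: $-69$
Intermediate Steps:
$u = -6$ ($u = \left(- \frac{1}{3}\right) 18 = -6$)
$E{\left(D,y \right)} = 69$
$- E{\left(H,u \right)} = \left(-1\right) 69 = -69$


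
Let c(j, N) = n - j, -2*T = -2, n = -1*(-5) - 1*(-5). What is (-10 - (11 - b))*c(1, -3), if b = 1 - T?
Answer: -189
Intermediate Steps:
n = 10 (n = 5 + 5 = 10)
T = 1 (T = -½*(-2) = 1)
c(j, N) = 10 - j
b = 0 (b = 1 - 1*1 = 1 - 1 = 0)
(-10 - (11 - b))*c(1, -3) = (-10 - (11 - 1*0))*(10 - 1*1) = (-10 - (11 + 0))*(10 - 1) = (-10 - 1*11)*9 = (-10 - 11)*9 = -21*9 = -189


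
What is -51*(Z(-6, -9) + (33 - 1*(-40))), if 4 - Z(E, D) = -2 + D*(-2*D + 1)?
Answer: -12750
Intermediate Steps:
Z(E, D) = 6 - D*(1 - 2*D) (Z(E, D) = 4 - (-2 + D*(-2*D + 1)) = 4 - (-2 + D*(1 - 2*D)) = 4 + (2 - D*(1 - 2*D)) = 6 - D*(1 - 2*D))
-51*(Z(-6, -9) + (33 - 1*(-40))) = -51*((6 - 1*(-9) + 2*(-9)**2) + (33 - 1*(-40))) = -51*((6 + 9 + 2*81) + (33 + 40)) = -51*((6 + 9 + 162) + 73) = -51*(177 + 73) = -51*250 = -12750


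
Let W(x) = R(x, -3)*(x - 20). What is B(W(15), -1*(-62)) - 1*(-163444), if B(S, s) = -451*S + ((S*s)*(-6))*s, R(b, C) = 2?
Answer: 398594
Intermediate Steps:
W(x) = -40 + 2*x (W(x) = 2*(x - 20) = 2*(-20 + x) = -40 + 2*x)
B(S, s) = -451*S - 6*S*s² (B(S, s) = -451*S + (-6*S*s)*s = -451*S - 6*S*s²)
B(W(15), -1*(-62)) - 1*(-163444) = -(-40 + 2*15)*(451 + 6*(-1*(-62))²) - 1*(-163444) = -(-40 + 30)*(451 + 6*62²) + 163444 = -1*(-10)*(451 + 6*3844) + 163444 = -1*(-10)*(451 + 23064) + 163444 = -1*(-10)*23515 + 163444 = 235150 + 163444 = 398594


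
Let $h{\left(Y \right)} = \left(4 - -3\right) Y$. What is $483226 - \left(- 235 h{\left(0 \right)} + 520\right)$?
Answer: $482706$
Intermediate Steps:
$h{\left(Y \right)} = 7 Y$ ($h{\left(Y \right)} = \left(4 + 3\right) Y = 7 Y$)
$483226 - \left(- 235 h{\left(0 \right)} + 520\right) = 483226 - \left(- 235 \cdot 7 \cdot 0 + 520\right) = 483226 - \left(\left(-235\right) 0 + 520\right) = 483226 - \left(0 + 520\right) = 483226 - 520 = 482706$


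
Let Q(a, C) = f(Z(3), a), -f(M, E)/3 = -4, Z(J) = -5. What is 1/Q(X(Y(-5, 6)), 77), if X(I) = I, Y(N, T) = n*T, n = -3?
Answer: 1/12 ≈ 0.083333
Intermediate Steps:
Y(N, T) = -3*T
f(M, E) = 12 (f(M, E) = -3*(-4) = 12)
Q(a, C) = 12
1/Q(X(Y(-5, 6)), 77) = 1/12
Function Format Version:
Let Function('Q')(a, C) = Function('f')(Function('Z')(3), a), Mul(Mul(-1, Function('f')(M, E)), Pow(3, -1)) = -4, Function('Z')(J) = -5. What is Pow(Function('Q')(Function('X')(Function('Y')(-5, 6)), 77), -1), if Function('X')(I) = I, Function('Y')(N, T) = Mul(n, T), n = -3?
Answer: Rational(1, 12) ≈ 0.083333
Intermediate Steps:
Function('Y')(N, T) = Mul(-3, T)
Function('f')(M, E) = 12 (Function('f')(M, E) = Mul(-3, -4) = 12)
Function('Q')(a, C) = 12
Pow(Function('Q')(Function('X')(Function('Y')(-5, 6)), 77), -1) = Pow(12, -1) = Rational(1, 12)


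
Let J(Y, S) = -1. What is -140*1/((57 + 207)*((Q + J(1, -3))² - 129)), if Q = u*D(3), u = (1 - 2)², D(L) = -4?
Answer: 35/6864 ≈ 0.0050991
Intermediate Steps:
u = 1 (u = (-1)² = 1)
Q = -4 (Q = 1*(-4) = -4)
-140*1/((57 + 207)*((Q + J(1, -3))² - 129)) = -140*1/((57 + 207)*((-4 - 1)² - 129)) = -140*1/(264*((-5)² - 129)) = -140*1/(264*(25 - 129)) = -140/(264*(-104)) = -140/(-27456) = -140*(-1/27456) = 35/6864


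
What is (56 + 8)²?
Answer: 4096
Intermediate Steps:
(56 + 8)² = 64² = 4096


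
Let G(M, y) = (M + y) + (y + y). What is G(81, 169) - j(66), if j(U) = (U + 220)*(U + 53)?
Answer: -33446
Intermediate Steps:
j(U) = (53 + U)*(220 + U) (j(U) = (220 + U)*(53 + U) = (53 + U)*(220 + U))
G(M, y) = M + 3*y (G(M, y) = (M + y) + 2*y = M + 3*y)
G(81, 169) - j(66) = (81 + 3*169) - (11660 + 66² + 273*66) = (81 + 507) - (11660 + 4356 + 18018) = 588 - 1*34034 = 588 - 34034 = -33446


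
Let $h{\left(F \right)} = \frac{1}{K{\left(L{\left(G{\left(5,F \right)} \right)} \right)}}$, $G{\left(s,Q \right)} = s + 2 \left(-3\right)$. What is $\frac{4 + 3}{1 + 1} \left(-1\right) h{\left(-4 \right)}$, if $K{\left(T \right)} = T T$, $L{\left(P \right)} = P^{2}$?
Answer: $- \frac{7}{2} \approx -3.5$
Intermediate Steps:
$G{\left(s,Q \right)} = -6 + s$ ($G{\left(s,Q \right)} = s - 6 = -6 + s$)
$K{\left(T \right)} = T^{2}$
$h{\left(F \right)} = 1$ ($h{\left(F \right)} = \frac{1}{\left(\left(-6 + 5\right)^{2}\right)^{2}} = \frac{1}{\left(\left(-1\right)^{2}\right)^{2}} = \frac{1}{1^{2}} = 1^{-1} = 1$)
$\frac{4 + 3}{1 + 1} \left(-1\right) h{\left(-4 \right)} = \frac{4 + 3}{1 + 1} \left(-1\right) 1 = \frac{7}{2} \left(-1\right) 1 = \left(- \frac{7}{2}\right) 1 = - \frac{7}{2}$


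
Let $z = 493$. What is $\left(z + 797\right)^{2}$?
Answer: $1664100$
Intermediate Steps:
$\left(z + 797\right)^{2} = \left(493 + 797\right)^{2} = 1290^{2} = 1664100$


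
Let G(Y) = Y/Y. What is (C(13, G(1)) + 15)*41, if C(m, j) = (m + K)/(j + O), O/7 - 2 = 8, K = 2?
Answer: 44280/71 ≈ 623.66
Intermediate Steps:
O = 70 (O = 14 + 7*8 = 14 + 56 = 70)
G(Y) = 1
C(m, j) = (2 + m)/(70 + j) (C(m, j) = (m + 2)/(j + 70) = (2 + m)/(70 + j))
(C(13, G(1)) + 15)*41 = ((2 + 13)/(70 + 1) + 15)*41 = (15/71 + 15)*41 = (1080/71)*41 = 44280/71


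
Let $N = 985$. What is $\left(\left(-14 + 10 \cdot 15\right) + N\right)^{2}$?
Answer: $1256641$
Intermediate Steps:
$\left(\left(-14 + 10 \cdot 15\right) + N\right)^{2} = \left(\left(-14 + 10 \cdot 15\right) + 985\right)^{2} = \left(\left(-14 + 150\right) + 985\right)^{2} = \left(136 + 985\right)^{2} = 1121^{2} = 1256641$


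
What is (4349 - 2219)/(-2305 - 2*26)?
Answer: -2130/2357 ≈ -0.90369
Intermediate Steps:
(4349 - 2219)/(-2305 - 2*26) = 2130/(-2305 - 52) = 2130/(-2357) = 2130*(-1/2357) = -2130/2357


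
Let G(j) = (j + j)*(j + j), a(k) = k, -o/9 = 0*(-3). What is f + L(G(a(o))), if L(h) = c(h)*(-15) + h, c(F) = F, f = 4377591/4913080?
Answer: 4377591/4913080 ≈ 0.89101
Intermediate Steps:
o = 0 (o = -0*(-3) = -9*0 = 0)
f = 4377591/4913080 (f = 4377591*(1/4913080) = 4377591/4913080 ≈ 0.89101)
G(j) = 4*j² (G(j) = (2*j)*(2*j) = 4*j²)
L(h) = -14*h (L(h) = h*(-15) + h = -15*h + h = -14*h)
f + L(G(a(o))) = 4377591/4913080 - 56*0² = 4377591/4913080 - 56*0 = 4377591/4913080 - 14*0 = 4377591/4913080 + 0 = 4377591/4913080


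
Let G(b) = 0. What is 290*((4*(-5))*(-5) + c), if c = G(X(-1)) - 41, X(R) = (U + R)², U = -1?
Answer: 17110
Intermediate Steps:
X(R) = (-1 + R)²
c = -41 (c = 0 - 41 = -41)
290*((4*(-5))*(-5) + c) = 290*((4*(-5))*(-5) - 41) = 290*(-20*(-5) - 41) = 290*(100 - 41) = 290*59 = 17110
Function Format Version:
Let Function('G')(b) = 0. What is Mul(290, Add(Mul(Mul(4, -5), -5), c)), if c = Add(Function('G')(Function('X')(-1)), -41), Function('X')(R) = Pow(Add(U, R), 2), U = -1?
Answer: 17110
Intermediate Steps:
Function('X')(R) = Pow(Add(-1, R), 2)
c = -41 (c = Add(0, -41) = -41)
Mul(290, Add(Mul(Mul(4, -5), -5), c)) = Mul(290, Add(Mul(Mul(4, -5), -5), -41)) = Mul(290, Add(Mul(-20, -5), -41)) = Mul(290, Add(100, -41)) = Mul(290, 59) = 17110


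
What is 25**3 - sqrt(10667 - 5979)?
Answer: 15625 - 4*sqrt(293) ≈ 15557.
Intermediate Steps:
25**3 - sqrt(10667 - 5979) = 15625 - sqrt(4688) = 15625 - 4*sqrt(293)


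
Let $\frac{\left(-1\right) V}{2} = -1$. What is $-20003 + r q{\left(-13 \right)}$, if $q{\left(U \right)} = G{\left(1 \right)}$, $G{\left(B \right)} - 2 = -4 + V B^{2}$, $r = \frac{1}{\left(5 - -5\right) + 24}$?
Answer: $-20003$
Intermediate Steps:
$V = 2$ ($V = \left(-2\right) \left(-1\right) = 2$)
$r = \frac{1}{34}$ ($r = \frac{1}{\left(5 + 5\right) + 24} = \frac{1}{10 + 24} = \frac{1}{34} \approx 0.029412$)
$G{\left(B \right)} = -2 + 2 B^{2}$ ($G{\left(B \right)} = 2 + \left(-4 + 2 B^{2}\right) = -2 + 2 B^{2}$)
$q{\left(U \right)} = 0$ ($q{\left(U \right)} = -2 + 2 \cdot 1^{2} = -2 + 2 \cdot 1 = -2 + 2 = 0$)
$-20003 + r q{\left(-13 \right)} = -20003 + \frac{1}{34} \cdot 0 = -20003 + 0 = -20003$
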